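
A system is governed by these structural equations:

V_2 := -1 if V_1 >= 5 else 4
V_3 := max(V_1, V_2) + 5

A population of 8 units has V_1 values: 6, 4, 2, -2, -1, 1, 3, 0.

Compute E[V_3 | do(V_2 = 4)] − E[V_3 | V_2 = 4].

0.25

do(V_2=4) breaks V_2's dependence on V_1. With V_2=4 fixed, V_3 across the units is 11, 9, 9, 9, 9, 9, 9, 9, mean 9.25.
E[V_3|V_2=4] averages over only the 7 units with V_2=4 (V_1 = 4, 2, -2, -1, 1, 3, 0): V_3 = 9, 9, 9, 9, 9, 9, 9, mean 9.
Difference = 9.25 − 9 = 0.25.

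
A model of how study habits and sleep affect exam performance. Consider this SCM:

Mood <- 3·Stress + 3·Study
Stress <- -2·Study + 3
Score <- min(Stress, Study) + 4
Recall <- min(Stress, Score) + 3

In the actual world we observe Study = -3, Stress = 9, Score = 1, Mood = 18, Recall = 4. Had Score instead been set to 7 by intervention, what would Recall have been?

do(Score=7) replaces the equation Score <- min(Stress, Study) + 4 with the constant Score = 7.
Stress = -2·Study + 3  [with Study=-3]  = 9
Recall = min(Stress, Score) + 3  [with Stress=9, Score=7]  = 10

10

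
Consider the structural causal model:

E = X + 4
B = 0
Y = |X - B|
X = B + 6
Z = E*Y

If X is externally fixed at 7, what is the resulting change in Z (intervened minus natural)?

17

do(X=7) replaces the equation X = B + 6 with the constant X = 7.
Y = |X - B|  [with X=7, B=0]  = 7
E = X + 4  [with X=7]  = 11
Z = E*Y  [with E=11, Y=7]  = 77
Without intervention: X = B + 6  [with B=0]  = 6; Y = |X - B|  [with X=6, B=0]  = 6; E = X + 4  [with X=6]  = 10; Z = E*Y  [with E=10, Y=6]  = 60.
Change = 77 − 60 = 17.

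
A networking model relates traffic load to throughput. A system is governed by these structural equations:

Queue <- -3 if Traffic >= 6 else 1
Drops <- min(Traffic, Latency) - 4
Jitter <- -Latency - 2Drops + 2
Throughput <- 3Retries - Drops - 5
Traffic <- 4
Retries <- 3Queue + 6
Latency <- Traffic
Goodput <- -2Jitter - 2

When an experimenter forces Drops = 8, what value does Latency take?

The intervention breaks the incoming arrows to Drops: Drops <- min(Traffic, Latency) - 4 no longer applies, and Drops = 8.
Since Latency is not a descendant of the intervened variable, it is unaffected.
Latency = Traffic  [with Traffic=4]  = 4

4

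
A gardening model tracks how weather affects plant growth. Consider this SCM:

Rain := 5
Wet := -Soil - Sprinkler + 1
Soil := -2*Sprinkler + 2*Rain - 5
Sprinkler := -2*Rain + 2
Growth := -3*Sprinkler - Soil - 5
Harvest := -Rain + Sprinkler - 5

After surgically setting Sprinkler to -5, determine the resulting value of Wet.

Under do(Sprinkler=-5), the mechanism Sprinkler := -2*Rain + 2 is discarded; Sprinkler is fixed at -5.
Soil = -2*Sprinkler + 2*Rain - 5  [with Sprinkler=-5, Rain=5]  = 15
Wet = -Soil - Sprinkler + 1  [with Soil=15, Sprinkler=-5]  = -9

-9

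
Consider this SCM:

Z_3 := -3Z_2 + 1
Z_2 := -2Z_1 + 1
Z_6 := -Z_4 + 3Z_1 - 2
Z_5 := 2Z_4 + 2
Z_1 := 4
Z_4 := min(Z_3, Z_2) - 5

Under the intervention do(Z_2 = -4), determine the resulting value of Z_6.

19

Under do(Z_2=-4), the mechanism Z_2 := -2Z_1 + 1 is discarded; Z_2 is fixed at -4.
Z_3 = -3Z_2 + 1  [with Z_2=-4]  = 13
Z_4 = min(Z_3, Z_2) - 5  [with Z_3=13, Z_2=-4]  = -9
Z_6 = -Z_4 + 3Z_1 - 2  [with Z_4=-9, Z_1=4]  = 19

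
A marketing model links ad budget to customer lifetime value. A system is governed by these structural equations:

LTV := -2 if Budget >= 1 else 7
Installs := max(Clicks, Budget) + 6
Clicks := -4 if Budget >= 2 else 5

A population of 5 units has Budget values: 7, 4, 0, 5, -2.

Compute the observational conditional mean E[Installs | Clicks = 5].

11

Observing Clicks=5 restricts to units where Clicks's equation naturally yields 5: Budget ∈ {0, -2}. In that subpopulation Installs = 11, 11, mean 11.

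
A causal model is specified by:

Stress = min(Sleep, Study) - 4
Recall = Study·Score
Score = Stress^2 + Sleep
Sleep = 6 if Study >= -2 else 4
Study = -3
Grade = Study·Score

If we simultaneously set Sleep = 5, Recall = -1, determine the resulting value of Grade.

-162

Setting Sleep = 5, Recall = -1 by intervention discards those variables' equations.
Stress = min(Sleep, Study) - 4  [with Sleep=5, Study=-3]  = -7
Score = Stress^2 + Sleep  [with Stress=-7, Sleep=5]  = 54
Grade = Study·Score  [with Study=-3, Score=54]  = -162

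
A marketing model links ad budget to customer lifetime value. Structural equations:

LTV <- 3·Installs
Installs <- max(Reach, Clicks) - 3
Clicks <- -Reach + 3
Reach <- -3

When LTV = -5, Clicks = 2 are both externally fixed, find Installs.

Setting LTV = -5, Clicks = 2 by intervention discards those variables' equations.
Installs = max(Reach, Clicks) - 3  [with Reach=-3, Clicks=2]  = -1

-1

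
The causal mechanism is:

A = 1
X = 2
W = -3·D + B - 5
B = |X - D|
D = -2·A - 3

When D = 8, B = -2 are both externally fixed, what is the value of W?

Setting D = 8, B = -2 by intervention discards those variables' equations.
W = -3·D + B - 5  [with D=8, B=-2]  = -31

-31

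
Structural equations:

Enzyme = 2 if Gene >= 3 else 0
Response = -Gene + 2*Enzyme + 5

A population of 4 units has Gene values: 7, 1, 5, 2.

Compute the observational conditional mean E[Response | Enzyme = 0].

Conditioning on Enzyme=0 selects the 2 unit(s) with Gene ∈ {1, 2}. Their Response values: 4, 3. Mean = 3.5.

3.5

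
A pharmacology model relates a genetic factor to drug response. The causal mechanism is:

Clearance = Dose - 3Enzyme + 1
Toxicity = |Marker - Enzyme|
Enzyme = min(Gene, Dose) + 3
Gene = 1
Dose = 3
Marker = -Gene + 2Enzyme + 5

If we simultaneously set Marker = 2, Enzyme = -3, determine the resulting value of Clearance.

The joint intervention fixes Marker = 2, Enzyme = -3, removing each variable's own equation.
Clearance = Dose - 3Enzyme + 1  [with Dose=3, Enzyme=-3]  = 13

13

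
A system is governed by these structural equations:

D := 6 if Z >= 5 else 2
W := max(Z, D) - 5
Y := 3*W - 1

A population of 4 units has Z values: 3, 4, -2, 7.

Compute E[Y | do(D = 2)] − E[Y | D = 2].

3

do(D=2) breaks D's dependence on Z. With D=2 fixed, Y across the units is -7, -4, -10, 5, mean -4.
Conditioning on D=2 selects the 3 unit(s) with Z ∈ {3, 4, -2}. Their Y values: -7, -4, -10. Mean = -7.
Difference = -4 − (-7) = 3.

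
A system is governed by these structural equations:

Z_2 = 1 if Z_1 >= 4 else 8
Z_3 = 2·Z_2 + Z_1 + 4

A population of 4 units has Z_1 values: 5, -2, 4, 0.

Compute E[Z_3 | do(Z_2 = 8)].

Under do(Z_2=8), Z_2's equation is replaced by Z_2=8 for every unit. Per-unit Z_3: 25, 18, 24, 20. Mean = 21.75.

21.75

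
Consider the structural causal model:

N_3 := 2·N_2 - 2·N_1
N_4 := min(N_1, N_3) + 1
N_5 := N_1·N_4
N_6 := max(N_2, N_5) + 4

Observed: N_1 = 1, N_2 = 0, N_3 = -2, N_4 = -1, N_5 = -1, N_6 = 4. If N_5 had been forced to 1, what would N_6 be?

5

The intervention breaks the incoming arrows to N_5: N_5 := N_1·N_4 no longer applies, and N_5 = 1.
N_6 = max(N_2, N_5) + 4  [with N_2=0, N_5=1]  = 5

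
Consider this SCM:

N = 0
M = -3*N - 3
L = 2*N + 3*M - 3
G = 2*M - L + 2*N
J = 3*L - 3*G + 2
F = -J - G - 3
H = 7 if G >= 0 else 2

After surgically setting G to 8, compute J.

-58

Intervening sets G = 8 and removes its equation (G = 2*M - L + 2*N).
M = -3*N - 3  [with N=0]  = -3
L = 2*N + 3*M - 3  [with N=0, M=-3]  = -12
J = 3*L - 3*G + 2  [with L=-12, G=8]  = -58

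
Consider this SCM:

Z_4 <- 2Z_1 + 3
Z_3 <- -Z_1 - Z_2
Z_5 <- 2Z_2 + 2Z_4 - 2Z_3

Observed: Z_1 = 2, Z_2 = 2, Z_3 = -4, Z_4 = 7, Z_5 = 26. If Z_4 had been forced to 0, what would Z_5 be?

12

Intervening sets Z_4 = 0 and removes its equation (Z_4 <- 2Z_1 + 3).
Z_3 = -Z_1 - Z_2  [with Z_1=2, Z_2=2]  = -4
Z_5 = 2Z_2 + 2Z_4 - 2Z_3  [with Z_2=2, Z_4=0, Z_3=-4]  = 12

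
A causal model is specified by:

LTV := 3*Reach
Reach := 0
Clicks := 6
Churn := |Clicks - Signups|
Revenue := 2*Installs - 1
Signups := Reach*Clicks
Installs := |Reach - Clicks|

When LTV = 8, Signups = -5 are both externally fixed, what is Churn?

11

Under do(LTV = 8, Signups = -5), each intervened variable's structural equation is replaced by its fixed value.
Churn = |Clicks - Signups|  [with Clicks=6, Signups=-5]  = 11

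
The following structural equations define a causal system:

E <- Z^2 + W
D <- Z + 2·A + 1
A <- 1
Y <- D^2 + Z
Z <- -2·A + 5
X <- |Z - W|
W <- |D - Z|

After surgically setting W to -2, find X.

Intervening sets W = -2 and removes its equation (W <- |D - Z|).
Z = -2·A + 5  [with A=1]  = 3
X = |Z - W|  [with Z=3, W=-2]  = 5

5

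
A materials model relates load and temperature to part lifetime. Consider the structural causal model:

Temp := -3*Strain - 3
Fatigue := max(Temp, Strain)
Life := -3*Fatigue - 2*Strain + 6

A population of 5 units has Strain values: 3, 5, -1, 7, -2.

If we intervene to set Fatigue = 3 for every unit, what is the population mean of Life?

-7.8

Every unit gets Fatigue=3 under the intervention. Life values become -9, -13, -1, -17, 1; E[Life|do(Fatigue=3)] = -7.8.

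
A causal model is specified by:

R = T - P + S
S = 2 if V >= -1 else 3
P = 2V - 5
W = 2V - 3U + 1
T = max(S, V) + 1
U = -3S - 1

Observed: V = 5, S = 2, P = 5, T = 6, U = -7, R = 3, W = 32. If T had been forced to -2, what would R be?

-5

Under do(T=-2), the mechanism T = max(S, V) + 1 is discarded; T is fixed at -2.
S = 2 if V >= -1 else 3  [with V=5]  = 2
P = 2V - 5  [with V=5]  = 5
R = T - P + S  [with T=-2, P=5, S=2]  = -5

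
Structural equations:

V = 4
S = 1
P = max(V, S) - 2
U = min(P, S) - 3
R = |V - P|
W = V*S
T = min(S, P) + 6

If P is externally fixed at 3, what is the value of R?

do(P=3) replaces the equation P = max(V, S) - 2 with the constant P = 3.
R = |V - P|  [with V=4, P=3]  = 1

1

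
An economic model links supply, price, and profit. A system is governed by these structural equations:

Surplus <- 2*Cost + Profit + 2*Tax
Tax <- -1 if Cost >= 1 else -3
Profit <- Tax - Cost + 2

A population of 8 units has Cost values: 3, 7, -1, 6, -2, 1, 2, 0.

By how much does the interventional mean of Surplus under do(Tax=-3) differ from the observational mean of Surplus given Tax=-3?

3

The intervention sets Tax=-3 in all 8 units regardless of Cost. Recomputing Surplus per unit gives -4, 0, -8, -1, -9, -6, -5, -7; average -5.
Observing Tax=-3 restricts to units where Tax's equation naturally yields -3: Cost ∈ {-1, -2, 0}. In that subpopulation Surplus = -8, -9, -7, mean -8.
Difference = -5 − (-8) = 3.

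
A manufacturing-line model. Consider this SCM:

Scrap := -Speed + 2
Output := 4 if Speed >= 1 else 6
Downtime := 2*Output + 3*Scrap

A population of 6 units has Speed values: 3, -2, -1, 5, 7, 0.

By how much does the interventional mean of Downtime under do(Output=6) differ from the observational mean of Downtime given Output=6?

-9

do(Output=6) breaks Output's dependence on Speed. With Output=6 fixed, Downtime across the units is 9, 24, 21, 3, -3, 18, mean 12.
Observing Output=6 restricts to units where Output's equation naturally yields 6: Speed ∈ {-2, -1, 0}. In that subpopulation Downtime = 24, 21, 18, mean 21.
Difference = 12 − 21 = -9.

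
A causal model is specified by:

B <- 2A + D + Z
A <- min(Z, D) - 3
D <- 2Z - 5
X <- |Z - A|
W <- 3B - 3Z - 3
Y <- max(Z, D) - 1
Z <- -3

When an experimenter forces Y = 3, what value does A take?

-14

Intervening sets Y = 3 and removes its equation (Y <- max(Z, D) - 1).
A is not downstream of the intervention, so its value is determined by the original equations.
D = 2Z - 5  [with Z=-3]  = -11
A = min(Z, D) - 3  [with Z=-3, D=-11]  = -14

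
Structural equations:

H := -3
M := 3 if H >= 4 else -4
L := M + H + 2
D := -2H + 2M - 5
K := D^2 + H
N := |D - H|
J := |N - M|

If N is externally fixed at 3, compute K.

do(N=3) replaces the equation N := |D - H| with the constant N = 3.
Since K is not a descendant of the intervened variable, it is unaffected.
M = 3 if H >= 4 else -4  [with H=-3]  = -4
D = -2H + 2M - 5  [with H=-3, M=-4]  = -7
K = D^2 + H  [with D=-7, H=-3]  = 46

46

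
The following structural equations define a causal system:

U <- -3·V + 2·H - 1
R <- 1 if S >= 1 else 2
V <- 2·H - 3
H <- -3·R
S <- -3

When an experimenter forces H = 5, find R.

2

Under do(H=5), the mechanism H <- -3·R is discarded; H is fixed at 5.
Since R is not a descendant of the intervened variable, it is unaffected.
R = 1 if S >= 1 else 2  [with S=-3]  = 2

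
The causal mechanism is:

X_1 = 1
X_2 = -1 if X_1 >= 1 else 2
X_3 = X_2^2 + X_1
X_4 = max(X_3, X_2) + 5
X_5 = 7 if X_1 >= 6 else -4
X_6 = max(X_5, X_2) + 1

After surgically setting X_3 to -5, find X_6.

0

The intervention breaks the incoming arrows to X_3: X_3 = X_2^2 + X_1 no longer applies, and X_3 = -5.
No directed path runs from X_3 to X_6, so X_6 keeps its natural value.
X_2 = -1 if X_1 >= 1 else 2  [with X_1=1]  = -1
X_5 = 7 if X_1 >= 6 else -4  [with X_1=1]  = -4
X_6 = max(X_5, X_2) + 1  [with X_5=-4, X_2=-1]  = 0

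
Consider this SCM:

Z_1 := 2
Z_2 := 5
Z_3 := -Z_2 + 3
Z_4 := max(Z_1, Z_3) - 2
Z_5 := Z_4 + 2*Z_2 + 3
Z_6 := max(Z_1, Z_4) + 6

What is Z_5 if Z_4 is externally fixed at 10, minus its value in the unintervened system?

10

Intervening sets Z_4 = 10 and removes its equation (Z_4 := max(Z_1, Z_3) - 2).
Z_5 = Z_4 + 2*Z_2 + 3  [with Z_4=10, Z_2=5]  = 23
Without intervention: Z_3 = -Z_2 + 3  [with Z_2=5]  = -2; Z_4 = max(Z_1, Z_3) - 2  [with Z_1=2, Z_3=-2]  = 0; Z_5 = Z_4 + 2*Z_2 + 3  [with Z_4=0, Z_2=5]  = 13.
Change = 23 − 13 = 10.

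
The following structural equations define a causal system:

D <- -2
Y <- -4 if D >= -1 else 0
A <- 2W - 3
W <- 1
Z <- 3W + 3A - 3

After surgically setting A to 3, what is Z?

The intervention breaks the incoming arrows to A: A <- 2W - 3 no longer applies, and A = 3.
Z = 3W + 3A - 3  [with W=1, A=3]  = 9

9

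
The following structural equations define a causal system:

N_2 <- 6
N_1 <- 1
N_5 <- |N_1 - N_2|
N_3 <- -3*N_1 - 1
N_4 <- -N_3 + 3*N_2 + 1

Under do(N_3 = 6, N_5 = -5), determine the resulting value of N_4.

13

The joint intervention fixes N_3 = 6, N_5 = -5, removing each variable's own equation.
N_4 = -N_3 + 3*N_2 + 1  [with N_3=6, N_2=6]  = 13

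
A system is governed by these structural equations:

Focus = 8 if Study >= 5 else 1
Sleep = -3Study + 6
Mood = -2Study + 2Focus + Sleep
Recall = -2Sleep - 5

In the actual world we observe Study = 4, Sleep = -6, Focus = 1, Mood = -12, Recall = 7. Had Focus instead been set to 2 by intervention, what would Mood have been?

The intervention breaks the incoming arrows to Focus: Focus = 8 if Study >= 5 else 1 no longer applies, and Focus = 2.
Sleep = -3Study + 6  [with Study=4]  = -6
Mood = -2Study + 2Focus + Sleep  [with Study=4, Focus=2, Sleep=-6]  = -10

-10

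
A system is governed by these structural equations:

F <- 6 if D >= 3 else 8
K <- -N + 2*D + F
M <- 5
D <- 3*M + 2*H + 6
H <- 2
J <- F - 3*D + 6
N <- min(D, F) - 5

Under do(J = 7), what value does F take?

6

The intervention breaks the incoming arrows to J: J <- F - 3*D + 6 no longer applies, and J = 7.
Since F is not a descendant of the intervened variable, it is unaffected.
D = 3*M + 2*H + 6  [with M=5, H=2]  = 25
F = 6 if D >= 3 else 8  [with D=25]  = 6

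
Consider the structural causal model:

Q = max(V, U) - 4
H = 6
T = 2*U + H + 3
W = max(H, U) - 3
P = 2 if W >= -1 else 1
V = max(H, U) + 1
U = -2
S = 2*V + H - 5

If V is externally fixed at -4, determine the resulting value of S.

-7

The intervention breaks the incoming arrows to V: V = max(H, U) + 1 no longer applies, and V = -4.
S = 2*V + H - 5  [with V=-4, H=6]  = -7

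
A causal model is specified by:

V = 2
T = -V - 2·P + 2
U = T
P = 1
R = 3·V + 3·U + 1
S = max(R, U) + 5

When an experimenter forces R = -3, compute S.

The intervention breaks the incoming arrows to R: R = 3·V + 3·U + 1 no longer applies, and R = -3.
T = -V - 2·P + 2  [with V=2, P=1]  = -2
U = T  [with T=-2]  = -2
S = max(R, U) + 5  [with R=-3, U=-2]  = 3

3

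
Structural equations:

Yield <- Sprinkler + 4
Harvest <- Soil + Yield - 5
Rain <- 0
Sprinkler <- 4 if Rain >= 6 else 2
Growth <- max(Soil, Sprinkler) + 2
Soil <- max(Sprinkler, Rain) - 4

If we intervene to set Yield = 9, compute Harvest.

2

The intervention breaks the incoming arrows to Yield: Yield <- Sprinkler + 4 no longer applies, and Yield = 9.
Sprinkler = 4 if Rain >= 6 else 2  [with Rain=0]  = 2
Soil = max(Sprinkler, Rain) - 4  [with Sprinkler=2, Rain=0]  = -2
Harvest = Soil + Yield - 5  [with Soil=-2, Yield=9]  = 2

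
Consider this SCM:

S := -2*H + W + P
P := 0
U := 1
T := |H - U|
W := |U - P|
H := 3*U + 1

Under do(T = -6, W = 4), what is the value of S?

-4

The joint intervention fixes T = -6, W = 4, removing each variable's own equation.
H = 3*U + 1  [with U=1]  = 4
S = -2*H + W + P  [with H=4, W=4, P=0]  = -4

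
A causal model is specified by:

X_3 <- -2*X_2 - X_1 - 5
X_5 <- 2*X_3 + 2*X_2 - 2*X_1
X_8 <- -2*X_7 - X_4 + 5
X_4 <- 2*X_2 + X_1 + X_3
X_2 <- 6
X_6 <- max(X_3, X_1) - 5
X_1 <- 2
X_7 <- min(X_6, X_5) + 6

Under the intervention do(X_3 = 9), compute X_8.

The intervention breaks the incoming arrows to X_3: X_3 <- -2*X_2 - X_1 - 5 no longer applies, and X_3 = 9.
X_4 = 2*X_2 + X_1 + X_3  [with X_2=6, X_1=2, X_3=9]  = 23
X_5 = 2*X_3 + 2*X_2 - 2*X_1  [with X_3=9, X_2=6, X_1=2]  = 26
X_6 = max(X_3, X_1) - 5  [with X_3=9, X_1=2]  = 4
X_7 = min(X_6, X_5) + 6  [with X_6=4, X_5=26]  = 10
X_8 = -2*X_7 - X_4 + 5  [with X_7=10, X_4=23]  = -38

-38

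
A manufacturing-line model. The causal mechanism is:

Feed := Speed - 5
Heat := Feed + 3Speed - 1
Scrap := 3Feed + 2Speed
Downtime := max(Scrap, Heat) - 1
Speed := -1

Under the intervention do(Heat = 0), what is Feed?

Under do(Heat=0), the mechanism Heat := Feed + 3Speed - 1 is discarded; Heat is fixed at 0.
Since Feed is not a descendant of the intervened variable, it is unaffected.
Feed = Speed - 5  [with Speed=-1]  = -6

-6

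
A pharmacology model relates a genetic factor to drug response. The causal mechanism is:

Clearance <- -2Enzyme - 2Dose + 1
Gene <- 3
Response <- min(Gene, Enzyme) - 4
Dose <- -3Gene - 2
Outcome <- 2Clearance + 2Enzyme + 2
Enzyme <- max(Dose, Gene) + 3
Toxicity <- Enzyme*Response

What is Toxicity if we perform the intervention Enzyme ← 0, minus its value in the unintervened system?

6

do(Enzyme=0) replaces the equation Enzyme <- max(Dose, Gene) + 3 with the constant Enzyme = 0.
Response = min(Gene, Enzyme) - 4  [with Gene=3, Enzyme=0]  = -4
Toxicity = Enzyme*Response  [with Enzyme=0, Response=-4]  = 0
Without intervention: Dose = -3Gene - 2  [with Gene=3]  = -11; Enzyme = max(Dose, Gene) + 3  [with Dose=-11, Gene=3]  = 6; Response = min(Gene, Enzyme) - 4  [with Gene=3, Enzyme=6]  = -1; Toxicity = Enzyme*Response  [with Enzyme=6, Response=-1]  = -6.
Change = 0 − (-6) = 6.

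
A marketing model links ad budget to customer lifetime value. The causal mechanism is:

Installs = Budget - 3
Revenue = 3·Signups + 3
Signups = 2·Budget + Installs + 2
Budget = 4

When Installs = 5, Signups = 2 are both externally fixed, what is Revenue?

9

Setting Installs = 5, Signups = 2 by intervention discards those variables' equations.
Revenue = 3·Signups + 3  [with Signups=2]  = 9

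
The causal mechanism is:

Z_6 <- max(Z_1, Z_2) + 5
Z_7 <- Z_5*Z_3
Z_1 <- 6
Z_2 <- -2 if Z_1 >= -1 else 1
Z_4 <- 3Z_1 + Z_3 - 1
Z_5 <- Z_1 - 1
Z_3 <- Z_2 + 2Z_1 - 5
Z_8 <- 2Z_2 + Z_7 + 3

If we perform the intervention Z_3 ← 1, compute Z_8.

4

The intervention breaks the incoming arrows to Z_3: Z_3 <- Z_2 + 2Z_1 - 5 no longer applies, and Z_3 = 1.
Z_2 = -2 if Z_1 >= -1 else 1  [with Z_1=6]  = -2
Z_5 = Z_1 - 1  [with Z_1=6]  = 5
Z_7 = Z_5*Z_3  [with Z_5=5, Z_3=1]  = 5
Z_8 = 2Z_2 + Z_7 + 3  [with Z_2=-2, Z_7=5]  = 4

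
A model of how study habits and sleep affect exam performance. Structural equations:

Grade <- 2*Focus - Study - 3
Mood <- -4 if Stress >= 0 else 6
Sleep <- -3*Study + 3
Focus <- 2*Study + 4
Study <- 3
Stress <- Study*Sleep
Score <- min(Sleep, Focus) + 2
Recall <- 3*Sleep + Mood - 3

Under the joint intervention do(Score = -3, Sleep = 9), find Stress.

Setting Score = -3, Sleep = 9 by intervention discards those variables' equations.
Stress = Study*Sleep  [with Study=3, Sleep=9]  = 27

27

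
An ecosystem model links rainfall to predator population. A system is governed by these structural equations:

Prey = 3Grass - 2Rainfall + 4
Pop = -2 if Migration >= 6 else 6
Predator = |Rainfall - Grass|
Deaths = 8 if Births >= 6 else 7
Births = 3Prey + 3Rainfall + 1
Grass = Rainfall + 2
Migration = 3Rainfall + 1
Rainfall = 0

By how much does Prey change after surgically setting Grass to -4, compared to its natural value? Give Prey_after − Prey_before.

The intervention breaks the incoming arrows to Grass: Grass = Rainfall + 2 no longer applies, and Grass = -4.
Prey = 3Grass - 2Rainfall + 4  [with Grass=-4, Rainfall=0]  = -8
Without intervention: Grass = Rainfall + 2  [with Rainfall=0]  = 2; Prey = 3Grass - 2Rainfall + 4  [with Grass=2, Rainfall=0]  = 10.
Change = -8 − 10 = -18.

-18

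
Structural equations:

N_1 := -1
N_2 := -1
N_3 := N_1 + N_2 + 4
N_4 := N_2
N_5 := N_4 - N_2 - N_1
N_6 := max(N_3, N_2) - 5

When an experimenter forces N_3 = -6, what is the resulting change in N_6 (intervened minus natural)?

The intervention breaks the incoming arrows to N_3: N_3 := N_1 + N_2 + 4 no longer applies, and N_3 = -6.
N_6 = max(N_3, N_2) - 5  [with N_3=-6, N_2=-1]  = -6
Without intervention: N_3 = N_1 + N_2 + 4  [with N_1=-1, N_2=-1]  = 2; N_6 = max(N_3, N_2) - 5  [with N_3=2, N_2=-1]  = -3.
Change = -6 − (-3) = -3.

-3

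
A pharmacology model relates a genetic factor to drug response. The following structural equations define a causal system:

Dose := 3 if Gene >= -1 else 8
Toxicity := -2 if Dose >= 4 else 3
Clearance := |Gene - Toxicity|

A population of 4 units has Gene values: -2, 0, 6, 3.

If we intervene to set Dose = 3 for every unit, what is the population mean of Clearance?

2.75

Every unit gets Dose=3 under the intervention. Clearance values become 5, 3, 3, 0; E[Clearance|do(Dose=3)] = 2.75.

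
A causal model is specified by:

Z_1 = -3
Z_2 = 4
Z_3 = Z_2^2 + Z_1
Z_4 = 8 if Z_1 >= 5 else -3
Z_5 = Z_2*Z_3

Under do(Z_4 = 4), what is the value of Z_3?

13

Under do(Z_4=4), the mechanism Z_4 = 8 if Z_1 >= 5 else -3 is discarded; Z_4 is fixed at 4.
Since Z_3 is not a descendant of the intervened variable, it is unaffected.
Z_3 = Z_2^2 + Z_1  [with Z_2=4, Z_1=-3]  = 13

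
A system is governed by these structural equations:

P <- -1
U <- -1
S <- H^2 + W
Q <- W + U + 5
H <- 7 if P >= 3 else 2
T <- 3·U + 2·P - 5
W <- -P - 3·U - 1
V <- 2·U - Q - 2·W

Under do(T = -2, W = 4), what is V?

-18

The joint intervention fixes T = -2, W = 4, removing each variable's own equation.
Q = W + U + 5  [with W=4, U=-1]  = 8
V = 2·U - Q - 2·W  [with U=-1, Q=8, W=4]  = -18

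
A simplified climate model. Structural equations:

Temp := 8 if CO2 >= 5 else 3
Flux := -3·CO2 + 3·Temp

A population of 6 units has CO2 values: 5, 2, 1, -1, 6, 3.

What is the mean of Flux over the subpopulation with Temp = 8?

7.5

Conditioning on Temp=8 selects the 2 unit(s) with CO2 ∈ {5, 6}. Their Flux values: 9, 6. Mean = 7.5.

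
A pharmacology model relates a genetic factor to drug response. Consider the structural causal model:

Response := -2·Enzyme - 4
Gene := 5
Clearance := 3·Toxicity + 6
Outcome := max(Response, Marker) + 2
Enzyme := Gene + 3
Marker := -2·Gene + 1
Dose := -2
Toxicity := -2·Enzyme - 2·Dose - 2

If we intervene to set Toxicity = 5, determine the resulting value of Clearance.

21

Intervening sets Toxicity = 5 and removes its equation (Toxicity := -2·Enzyme - 2·Dose - 2).
Clearance = 3·Toxicity + 6  [with Toxicity=5]  = 21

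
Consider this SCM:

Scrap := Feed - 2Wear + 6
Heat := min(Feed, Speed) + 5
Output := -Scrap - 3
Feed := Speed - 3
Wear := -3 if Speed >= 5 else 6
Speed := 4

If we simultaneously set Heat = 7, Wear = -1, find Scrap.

Setting Heat = 7, Wear = -1 by intervention discards those variables' equations.
Feed = Speed - 3  [with Speed=4]  = 1
Scrap = Feed - 2Wear + 6  [with Feed=1, Wear=-1]  = 9

9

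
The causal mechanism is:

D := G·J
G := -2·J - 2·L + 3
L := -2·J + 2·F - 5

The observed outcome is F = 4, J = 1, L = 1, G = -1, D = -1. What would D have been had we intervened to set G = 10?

10

Intervening sets G = 10 and removes its equation (G := -2·J - 2·L + 3).
D = G·J  [with G=10, J=1]  = 10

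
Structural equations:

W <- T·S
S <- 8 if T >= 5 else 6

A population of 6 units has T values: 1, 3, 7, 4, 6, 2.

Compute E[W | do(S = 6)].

Every unit gets S=6 under the intervention. W values become 6, 18, 42, 24, 36, 12; E[W|do(S=6)] = 23.

23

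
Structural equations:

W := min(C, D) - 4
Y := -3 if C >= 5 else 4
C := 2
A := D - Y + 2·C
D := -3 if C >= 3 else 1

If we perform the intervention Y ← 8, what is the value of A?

Under do(Y=8), the mechanism Y := -3 if C >= 5 else 4 is discarded; Y is fixed at 8.
D = -3 if C >= 3 else 1  [with C=2]  = 1
A = D - Y + 2·C  [with D=1, Y=8, C=2]  = -3

-3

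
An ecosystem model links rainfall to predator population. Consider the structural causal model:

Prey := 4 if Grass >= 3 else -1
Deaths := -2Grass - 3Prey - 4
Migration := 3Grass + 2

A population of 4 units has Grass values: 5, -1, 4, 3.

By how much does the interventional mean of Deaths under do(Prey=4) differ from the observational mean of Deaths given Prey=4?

2.5

Every unit gets Prey=4 under the intervention. Deaths values become -26, -14, -24, -22; E[Deaths|do(Prey=4)] = -21.5.
Observing Prey=4 restricts to units where Prey's equation naturally yields 4: Grass ∈ {5, 4, 3}. In that subpopulation Deaths = -26, -24, -22, mean -24.
Difference = -21.5 − (-24) = 2.5.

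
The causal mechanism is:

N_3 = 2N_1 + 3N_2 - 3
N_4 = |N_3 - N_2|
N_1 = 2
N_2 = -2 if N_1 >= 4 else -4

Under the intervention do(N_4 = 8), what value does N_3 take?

-11

Under do(N_4=8), the mechanism N_4 = |N_3 - N_2| is discarded; N_4 is fixed at 8.
Since N_3 is not a descendant of the intervened variable, it is unaffected.
N_2 = -2 if N_1 >= 4 else -4  [with N_1=2]  = -4
N_3 = 2N_1 + 3N_2 - 3  [with N_1=2, N_2=-4]  = -11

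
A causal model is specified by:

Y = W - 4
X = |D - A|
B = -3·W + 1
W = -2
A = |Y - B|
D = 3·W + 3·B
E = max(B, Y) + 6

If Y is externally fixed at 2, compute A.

5

Under do(Y=2), the mechanism Y = W - 4 is discarded; Y is fixed at 2.
B = -3·W + 1  [with W=-2]  = 7
A = |Y - B|  [with Y=2, B=7]  = 5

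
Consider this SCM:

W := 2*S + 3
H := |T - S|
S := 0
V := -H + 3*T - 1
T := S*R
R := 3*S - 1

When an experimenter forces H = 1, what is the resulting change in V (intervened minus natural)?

Under do(H=1), the mechanism H := |T - S| is discarded; H is fixed at 1.
R = 3*S - 1  [with S=0]  = -1
T = S*R  [with S=0, R=-1]  = 0
V = -H + 3*T - 1  [with H=1, T=0]  = -2
Without intervention: R = 3*S - 1  [with S=0]  = -1; T = S*R  [with S=0, R=-1]  = 0; H = |T - S|  [with T=0, S=0]  = 0; V = -H + 3*T - 1  [with H=0, T=0]  = -1.
Change = -2 − (-1) = -1.

-1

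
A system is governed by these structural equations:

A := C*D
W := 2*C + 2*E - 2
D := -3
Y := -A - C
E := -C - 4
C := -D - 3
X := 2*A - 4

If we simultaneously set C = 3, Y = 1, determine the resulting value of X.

Under do(C = 3, Y = 1), each intervened variable's structural equation is replaced by its fixed value.
A = C*D  [with C=3, D=-3]  = -9
X = 2*A - 4  [with A=-9]  = -22

-22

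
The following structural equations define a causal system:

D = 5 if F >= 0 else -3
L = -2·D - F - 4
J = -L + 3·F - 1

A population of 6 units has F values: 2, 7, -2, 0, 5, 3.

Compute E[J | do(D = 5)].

23

do(D=5) breaks D's dependence on F. With D=5 fixed, J across the units is 21, 41, 5, 13, 33, 25, mean 23.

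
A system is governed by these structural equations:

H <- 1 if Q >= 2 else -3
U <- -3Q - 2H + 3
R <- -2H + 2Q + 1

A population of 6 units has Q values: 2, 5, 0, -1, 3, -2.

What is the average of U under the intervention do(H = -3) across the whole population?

5.5

Under do(H=-3), H's equation is replaced by H=-3 for every unit. Per-unit U: 3, -6, 9, 12, 0, 15. Mean = 5.5.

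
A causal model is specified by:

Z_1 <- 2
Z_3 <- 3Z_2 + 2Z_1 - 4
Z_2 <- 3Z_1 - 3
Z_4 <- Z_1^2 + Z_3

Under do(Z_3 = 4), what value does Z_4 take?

The intervention breaks the incoming arrows to Z_3: Z_3 <- 3Z_2 + 2Z_1 - 4 no longer applies, and Z_3 = 4.
Z_4 = Z_1^2 + Z_3  [with Z_1=2, Z_3=4]  = 8

8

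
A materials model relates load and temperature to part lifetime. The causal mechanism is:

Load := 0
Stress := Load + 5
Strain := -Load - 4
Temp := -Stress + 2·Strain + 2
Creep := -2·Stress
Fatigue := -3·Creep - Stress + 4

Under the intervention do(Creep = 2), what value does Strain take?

do(Creep=2) replaces the equation Creep := -2·Stress with the constant Creep = 2.
Strain is not downstream of the intervention, so its value is determined by the original equations.
Strain = -Load - 4  [with Load=0]  = -4

-4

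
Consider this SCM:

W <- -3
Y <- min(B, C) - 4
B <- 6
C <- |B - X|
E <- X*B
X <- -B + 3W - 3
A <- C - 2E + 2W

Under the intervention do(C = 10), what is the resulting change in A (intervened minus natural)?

Under do(C=10), the mechanism C <- |B - X| is discarded; C is fixed at 10.
X = -B + 3W - 3  [with B=6, W=-3]  = -18
E = X*B  [with X=-18, B=6]  = -108
A = C - 2E + 2W  [with C=10, E=-108, W=-3]  = 220
Without intervention: X = -B + 3W - 3  [with B=6, W=-3]  = -18; E = X*B  [with X=-18, B=6]  = -108; C = |B - X|  [with B=6, X=-18]  = 24; A = C - 2E + 2W  [with C=24, E=-108, W=-3]  = 234.
Change = 220 − 234 = -14.

-14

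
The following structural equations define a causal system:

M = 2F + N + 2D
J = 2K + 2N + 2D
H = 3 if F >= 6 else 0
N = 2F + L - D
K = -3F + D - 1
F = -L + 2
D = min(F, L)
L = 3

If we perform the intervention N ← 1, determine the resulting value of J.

do(N=1) replaces the equation N = 2F + L - D with the constant N = 1.
F = -L + 2  [with L=3]  = -1
D = min(F, L)  [with F=-1, L=3]  = -1
K = -3F + D - 1  [with F=-1, D=-1]  = 1
J = 2K + 2N + 2D  [with K=1, N=1, D=-1]  = 2

2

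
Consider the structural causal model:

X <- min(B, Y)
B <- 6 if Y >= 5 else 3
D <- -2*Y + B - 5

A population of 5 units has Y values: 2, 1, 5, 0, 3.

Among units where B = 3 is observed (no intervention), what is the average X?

Conditioning on B=3 selects the 4 unit(s) with Y ∈ {2, 1, 0, 3}. Their X values: 2, 1, 0, 3. Mean = 1.5.

1.5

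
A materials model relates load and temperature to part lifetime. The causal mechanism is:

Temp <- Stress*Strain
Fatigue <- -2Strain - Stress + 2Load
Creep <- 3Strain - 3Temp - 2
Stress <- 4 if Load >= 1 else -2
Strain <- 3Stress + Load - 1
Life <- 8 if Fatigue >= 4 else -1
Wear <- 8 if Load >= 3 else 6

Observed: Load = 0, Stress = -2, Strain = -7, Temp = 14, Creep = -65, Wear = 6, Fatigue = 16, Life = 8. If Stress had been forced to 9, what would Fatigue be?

Under do(Stress=9), the mechanism Stress <- 4 if Load >= 1 else -2 is discarded; Stress is fixed at 9.
Strain = 3Stress + Load - 1  [with Stress=9, Load=0]  = 26
Fatigue = -2Strain - Stress + 2Load  [with Strain=26, Stress=9, Load=0]  = -61

-61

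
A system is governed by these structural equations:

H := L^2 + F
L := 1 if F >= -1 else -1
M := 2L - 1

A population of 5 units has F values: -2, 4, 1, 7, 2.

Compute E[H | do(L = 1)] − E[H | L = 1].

The intervention sets L=1 in all 5 units regardless of F. Recomputing H per unit gives -1, 5, 2, 8, 3; average 3.4.
Conditioning on L=1 selects the 4 unit(s) with F ∈ {4, 1, 7, 2}. Their H values: 5, 2, 8, 3. Mean = 4.5.
Difference = 3.4 − 4.5 = -1.1.

-1.1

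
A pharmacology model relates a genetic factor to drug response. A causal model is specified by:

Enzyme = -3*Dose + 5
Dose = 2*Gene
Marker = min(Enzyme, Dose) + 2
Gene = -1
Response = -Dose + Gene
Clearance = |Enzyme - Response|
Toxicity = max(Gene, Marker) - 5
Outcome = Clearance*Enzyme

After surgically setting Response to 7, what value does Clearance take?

4

Under do(Response=7), the mechanism Response = -Dose + Gene is discarded; Response is fixed at 7.
Dose = 2*Gene  [with Gene=-1]  = -2
Enzyme = -3*Dose + 5  [with Dose=-2]  = 11
Clearance = |Enzyme - Response|  [with Enzyme=11, Response=7]  = 4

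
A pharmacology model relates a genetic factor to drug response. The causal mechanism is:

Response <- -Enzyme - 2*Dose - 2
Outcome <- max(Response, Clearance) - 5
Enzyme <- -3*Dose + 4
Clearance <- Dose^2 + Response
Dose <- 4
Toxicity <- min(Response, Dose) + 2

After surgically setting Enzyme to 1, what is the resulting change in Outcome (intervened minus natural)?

-9

Under do(Enzyme=1), the mechanism Enzyme <- -3*Dose + 4 is discarded; Enzyme is fixed at 1.
Response = -Enzyme - 2*Dose - 2  [with Enzyme=1, Dose=4]  = -11
Clearance = Dose^2 + Response  [with Dose=4, Response=-11]  = 5
Outcome = max(Response, Clearance) - 5  [with Response=-11, Clearance=5]  = 0
Without intervention: Enzyme = -3*Dose + 4  [with Dose=4]  = -8; Response = -Enzyme - 2*Dose - 2  [with Enzyme=-8, Dose=4]  = -2; Clearance = Dose^2 + Response  [with Dose=4, Response=-2]  = 14; Outcome = max(Response, Clearance) - 5  [with Response=-2, Clearance=14]  = 9.
Change = 0 − 9 = -9.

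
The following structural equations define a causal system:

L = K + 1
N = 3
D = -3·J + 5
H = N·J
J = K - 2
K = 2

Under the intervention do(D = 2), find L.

do(D=2) replaces the equation D = -3·J + 5 with the constant D = 2.
L is not downstream of the intervention, so its value is determined by the original equations.
L = K + 1  [with K=2]  = 3

3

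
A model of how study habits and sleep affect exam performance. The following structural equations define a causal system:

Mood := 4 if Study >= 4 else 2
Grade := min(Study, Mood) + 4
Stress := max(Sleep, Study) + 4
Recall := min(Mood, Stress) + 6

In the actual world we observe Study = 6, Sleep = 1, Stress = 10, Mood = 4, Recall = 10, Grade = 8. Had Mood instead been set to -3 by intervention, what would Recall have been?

Intervening sets Mood = -3 and removes its equation (Mood := 4 if Study >= 4 else 2).
Stress = max(Sleep, Study) + 4  [with Sleep=1, Study=6]  = 10
Recall = min(Mood, Stress) + 6  [with Mood=-3, Stress=10]  = 3

3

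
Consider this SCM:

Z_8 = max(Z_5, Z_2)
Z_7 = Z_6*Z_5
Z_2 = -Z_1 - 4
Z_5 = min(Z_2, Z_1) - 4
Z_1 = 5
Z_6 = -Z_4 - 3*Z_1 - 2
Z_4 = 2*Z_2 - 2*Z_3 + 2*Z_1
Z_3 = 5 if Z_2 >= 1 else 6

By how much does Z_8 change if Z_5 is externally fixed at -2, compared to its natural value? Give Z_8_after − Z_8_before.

7

do(Z_5=-2) replaces the equation Z_5 = min(Z_2, Z_1) - 4 with the constant Z_5 = -2.
Z_2 = -Z_1 - 4  [with Z_1=5]  = -9
Z_8 = max(Z_5, Z_2)  [with Z_5=-2, Z_2=-9]  = -2
Without intervention: Z_2 = -Z_1 - 4  [with Z_1=5]  = -9; Z_5 = min(Z_2, Z_1) - 4  [with Z_2=-9, Z_1=5]  = -13; Z_8 = max(Z_5, Z_2)  [with Z_5=-13, Z_2=-9]  = -9.
Change = -2 − (-9) = 7.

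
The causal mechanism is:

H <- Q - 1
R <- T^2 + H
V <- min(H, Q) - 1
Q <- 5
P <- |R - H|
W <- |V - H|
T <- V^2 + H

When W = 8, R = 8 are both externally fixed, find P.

Setting W = 8, R = 8 by intervention discards those variables' equations.
H = Q - 1  [with Q=5]  = 4
P = |R - H|  [with R=8, H=4]  = 4

4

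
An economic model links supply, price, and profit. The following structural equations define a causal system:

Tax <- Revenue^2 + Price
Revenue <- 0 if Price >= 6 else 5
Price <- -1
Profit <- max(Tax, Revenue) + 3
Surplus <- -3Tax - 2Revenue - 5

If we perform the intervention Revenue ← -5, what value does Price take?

-1

Under do(Revenue=-5), the mechanism Revenue <- 0 if Price >= 6 else 5 is discarded; Revenue is fixed at -5.
Price is not downstream of the intervention, so its value is determined by the original equations.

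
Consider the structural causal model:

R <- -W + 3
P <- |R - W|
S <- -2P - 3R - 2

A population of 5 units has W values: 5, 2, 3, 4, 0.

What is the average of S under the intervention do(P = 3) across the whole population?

-8.6

Under do(P=3), P's equation is replaced by P=3 for every unit. Per-unit S: -2, -11, -8, -5, -17. Mean = -8.6.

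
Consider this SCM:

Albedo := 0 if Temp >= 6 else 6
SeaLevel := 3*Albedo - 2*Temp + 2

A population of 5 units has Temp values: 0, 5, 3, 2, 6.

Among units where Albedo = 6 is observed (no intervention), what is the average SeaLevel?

15

E[SeaLevel|Albedo=6] averages over only the 4 units with Albedo=6 (Temp = 0, 5, 3, 2): SeaLevel = 20, 10, 14, 16, mean 15.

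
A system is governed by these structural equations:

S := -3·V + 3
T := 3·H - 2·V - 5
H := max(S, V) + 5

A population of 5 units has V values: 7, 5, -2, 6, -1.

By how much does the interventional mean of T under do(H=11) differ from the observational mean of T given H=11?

-1

do(H=11) breaks H's dependence on V. With H=11 fixed, T across the units is 14, 18, 32, 16, 30, mean 22.
Conditioning on H=11 selects the 2 unit(s) with V ∈ {6, -1}. Their T values: 16, 30. Mean = 23.
Difference = 22 − 23 = -1.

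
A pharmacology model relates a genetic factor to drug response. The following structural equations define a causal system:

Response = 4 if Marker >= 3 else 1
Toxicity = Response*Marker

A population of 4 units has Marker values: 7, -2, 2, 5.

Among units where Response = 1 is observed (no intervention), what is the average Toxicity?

Conditioning on Response=1 selects the 2 unit(s) with Marker ∈ {-2, 2}. Their Toxicity values: -2, 2. Mean = 0.

0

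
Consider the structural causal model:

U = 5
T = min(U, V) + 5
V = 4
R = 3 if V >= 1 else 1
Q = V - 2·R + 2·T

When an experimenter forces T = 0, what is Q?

do(T=0) replaces the equation T = min(U, V) + 5 with the constant T = 0.
R = 3 if V >= 1 else 1  [with V=4]  = 3
Q = V - 2·R + 2·T  [with V=4, R=3, T=0]  = -2

-2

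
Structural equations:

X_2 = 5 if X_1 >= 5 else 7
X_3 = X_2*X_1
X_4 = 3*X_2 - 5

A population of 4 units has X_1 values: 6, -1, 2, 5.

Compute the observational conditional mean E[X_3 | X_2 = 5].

Observing X_2=5 restricts to units where X_2's equation naturally yields 5: X_1 ∈ {6, 5}. In that subpopulation X_3 = 30, 25, mean 27.5.

27.5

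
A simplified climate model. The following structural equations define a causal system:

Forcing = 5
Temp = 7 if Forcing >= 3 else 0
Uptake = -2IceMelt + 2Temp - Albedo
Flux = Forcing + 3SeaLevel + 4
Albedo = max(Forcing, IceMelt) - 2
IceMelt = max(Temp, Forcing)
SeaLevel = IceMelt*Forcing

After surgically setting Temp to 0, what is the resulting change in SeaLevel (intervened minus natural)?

-10

do(Temp=0) replaces the equation Temp = 7 if Forcing >= 3 else 0 with the constant Temp = 0.
IceMelt = max(Temp, Forcing)  [with Temp=0, Forcing=5]  = 5
SeaLevel = IceMelt*Forcing  [with IceMelt=5, Forcing=5]  = 25
Without intervention: Temp = 7 if Forcing >= 3 else 0  [with Forcing=5]  = 7; IceMelt = max(Temp, Forcing)  [with Temp=7, Forcing=5]  = 7; SeaLevel = IceMelt*Forcing  [with IceMelt=7, Forcing=5]  = 35.
Change = 25 − 35 = -10.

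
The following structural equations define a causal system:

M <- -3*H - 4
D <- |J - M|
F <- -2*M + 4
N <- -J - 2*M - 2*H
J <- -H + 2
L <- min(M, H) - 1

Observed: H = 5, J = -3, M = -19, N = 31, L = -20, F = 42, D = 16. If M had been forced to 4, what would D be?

The intervention breaks the incoming arrows to M: M <- -3*H - 4 no longer applies, and M = 4.
J = -H + 2  [with H=5]  = -3
D = |J - M|  [with J=-3, M=4]  = 7

7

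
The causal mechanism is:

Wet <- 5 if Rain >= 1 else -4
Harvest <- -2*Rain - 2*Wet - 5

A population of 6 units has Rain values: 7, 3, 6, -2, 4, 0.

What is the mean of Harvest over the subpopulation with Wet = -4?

Observing Wet=-4 restricts to units where Wet's equation naturally yields -4: Rain ∈ {-2, 0}. In that subpopulation Harvest = 7, 3, mean 5.

5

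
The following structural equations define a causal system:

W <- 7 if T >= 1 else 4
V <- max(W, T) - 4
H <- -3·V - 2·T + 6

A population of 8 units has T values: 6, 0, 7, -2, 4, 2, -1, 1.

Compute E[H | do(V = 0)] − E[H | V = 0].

-6.25

do(V=0) breaks V's dependence on T. With V=0 fixed, H across the units is -6, 6, -8, 10, -2, 2, 8, 4, mean 1.75.
Observing V=0 restricts to units where V's equation naturally yields 0: T ∈ {0, -2, -1}. In that subpopulation H = 6, 10, 8, mean 8.
Difference = 1.75 − 8 = -6.25.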